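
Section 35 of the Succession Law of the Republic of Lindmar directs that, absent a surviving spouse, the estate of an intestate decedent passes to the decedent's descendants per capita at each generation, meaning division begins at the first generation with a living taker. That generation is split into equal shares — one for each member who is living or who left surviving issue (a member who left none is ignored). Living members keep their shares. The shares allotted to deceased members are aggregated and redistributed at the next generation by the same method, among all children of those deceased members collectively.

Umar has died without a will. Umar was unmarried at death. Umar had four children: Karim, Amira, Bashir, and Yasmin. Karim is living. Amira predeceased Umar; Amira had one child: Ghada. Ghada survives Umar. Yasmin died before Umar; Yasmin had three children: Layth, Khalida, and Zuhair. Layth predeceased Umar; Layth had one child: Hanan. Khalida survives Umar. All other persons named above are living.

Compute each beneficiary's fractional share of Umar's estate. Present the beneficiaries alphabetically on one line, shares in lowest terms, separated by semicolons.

Bashir 1/4; Ghada 1/8; Hanan 1/8; Karim 1/4; Khalida 1/8; Zuhair 1/8

There is no surviving spouse, so the entire estate passes to Umar's descendants per capita at each generation.
At generation 1 (Karim, Amira, Bashir, Yasmin) there are 4 shares of (1)/4 = 1/4 each.
Living: Karim and Bashir — each takes 1/4.
Deceased: Amira and Yasmin. Their combined 1/2 is pooled and carried to generation 2.
At generation 2 (Ghada, Layth, Khalida, Zuhair) there are 4 shares of (1/2)/4 = 1/8 each.
Living: Ghada, Khalida, and Zuhair — each takes 1/8.
Deceased: Layth. That 1/8 share is carried to generation 3.
At generation 3 (Hanan) there are 1 shares of (1/8)/1 = 1/8 each.
Living: Hanan — each takes 1/8.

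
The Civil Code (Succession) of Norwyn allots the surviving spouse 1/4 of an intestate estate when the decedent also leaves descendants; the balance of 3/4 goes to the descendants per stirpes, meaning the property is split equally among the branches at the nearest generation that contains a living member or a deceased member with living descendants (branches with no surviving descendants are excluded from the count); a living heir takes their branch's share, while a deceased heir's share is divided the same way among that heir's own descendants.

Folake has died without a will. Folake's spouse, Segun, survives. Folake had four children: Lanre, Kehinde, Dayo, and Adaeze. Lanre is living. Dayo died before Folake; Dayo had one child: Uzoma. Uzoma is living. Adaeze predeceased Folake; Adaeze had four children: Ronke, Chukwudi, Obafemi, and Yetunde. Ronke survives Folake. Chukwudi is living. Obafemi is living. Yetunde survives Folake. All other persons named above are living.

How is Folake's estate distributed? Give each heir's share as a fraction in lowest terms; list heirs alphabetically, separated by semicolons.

Chukwudi 3/64; Kehinde 3/16; Lanre 3/16; Obafemi 3/64; Ronke 3/64; Segun 1/4; Uzoma 3/16; Yetunde 3/64

Segun, as surviving spouse, takes 1/4.
The remaining 3/4 passes to Folake's descendants per stirpes.
The 3/4 is divided into 4 equal shares of 3/16 among Lanre, Kehinde, Dayo, Adaeze.
Lanre is living and takes 3/16.
Kehinde is living and takes 3/16.
Dayo predeceased; the 3/16 allotted to Dayo's branch passes to Dayo's issue by representation.
Uzoma is the sole taker at this level and receives the full 3/16.
Adaeze predeceased; the 3/16 allotted to Adaeze's branch passes to Adaeze's issue by representation.
The 3/16 is divided into 4 equal shares of 3/64 among Ronke, Chukwudi, Obafemi, Yetunde.
Ronke is living and takes 3/64.
Chukwudi is living and takes 3/64.
Obafemi is living and takes 3/64.
Yetunde is living and takes 3/64.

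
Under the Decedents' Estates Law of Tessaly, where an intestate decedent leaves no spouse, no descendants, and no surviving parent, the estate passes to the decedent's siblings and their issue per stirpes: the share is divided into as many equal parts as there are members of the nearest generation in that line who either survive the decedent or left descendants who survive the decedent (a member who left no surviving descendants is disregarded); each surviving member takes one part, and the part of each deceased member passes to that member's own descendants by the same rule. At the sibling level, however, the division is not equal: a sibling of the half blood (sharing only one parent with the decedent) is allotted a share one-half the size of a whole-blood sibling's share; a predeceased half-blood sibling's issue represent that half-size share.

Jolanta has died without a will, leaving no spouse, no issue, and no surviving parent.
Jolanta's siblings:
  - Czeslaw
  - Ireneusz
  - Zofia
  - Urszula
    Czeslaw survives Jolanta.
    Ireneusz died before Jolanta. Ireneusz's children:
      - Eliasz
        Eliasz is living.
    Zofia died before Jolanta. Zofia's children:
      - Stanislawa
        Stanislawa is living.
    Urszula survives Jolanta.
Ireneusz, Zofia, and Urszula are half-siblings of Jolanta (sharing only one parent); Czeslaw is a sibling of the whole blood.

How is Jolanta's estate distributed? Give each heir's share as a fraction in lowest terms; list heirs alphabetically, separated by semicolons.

No spouse, descendants, or parent survives, so the estate passes to Jolanta's siblings per stirpes.
Half-blood siblings count for one-half the weight of whole-blood siblings at the initial division.
Dividing 1 in proportion to weights (total weight 5/2): Czeslaw (weight 1) → 2/5; Ireneusz (weight 1/2) → 1/5; Zofia (weight 1/2) → 1/5; Urszula (weight 1/2) → 1/5.
Czeslaw is living and takes 2/5.
Ireneusz predeceased; the 1/5 allotted to Ireneusz's branch passes to Ireneusz's issue by representation.
Eliasz is the sole taker at this level and receives the full 1/5.
Zofia predeceased; the 1/5 allotted to Zofia's branch passes to Zofia's issue by representation.
Stanislawa is the sole taker at this level and receives the full 1/5.
Urszula is living and takes 1/5.

Czeslaw 2/5; Eliasz 1/5; Stanislawa 1/5; Urszula 1/5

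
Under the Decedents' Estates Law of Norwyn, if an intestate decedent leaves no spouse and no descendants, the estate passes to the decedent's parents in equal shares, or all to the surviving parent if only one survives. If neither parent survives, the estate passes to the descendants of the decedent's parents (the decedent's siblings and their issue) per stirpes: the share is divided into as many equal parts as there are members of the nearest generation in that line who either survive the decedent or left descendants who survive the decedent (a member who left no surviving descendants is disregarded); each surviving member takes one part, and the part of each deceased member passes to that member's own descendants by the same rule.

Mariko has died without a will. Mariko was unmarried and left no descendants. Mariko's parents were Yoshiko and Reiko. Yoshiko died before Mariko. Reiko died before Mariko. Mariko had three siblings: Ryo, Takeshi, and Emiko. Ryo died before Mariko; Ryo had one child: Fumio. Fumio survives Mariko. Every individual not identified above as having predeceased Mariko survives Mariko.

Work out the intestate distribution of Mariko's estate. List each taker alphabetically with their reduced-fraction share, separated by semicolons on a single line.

Emiko 1/3; Fumio 1/3; Takeshi 1/3

Neither parent survives and there are no descendants, so the estate passes to Mariko's siblings and their issue per stirpes.
The estate is divided into 3 equal shares of 1/3 among Ryo, Takeshi, Emiko.
Ryo predeceased; the 1/3 allotted to Ryo's branch passes to Ryo's issue by representation.
Fumio is the sole taker at this level and receives the full 1/3.
Takeshi is living and takes 1/3.
Emiko is living and takes 1/3.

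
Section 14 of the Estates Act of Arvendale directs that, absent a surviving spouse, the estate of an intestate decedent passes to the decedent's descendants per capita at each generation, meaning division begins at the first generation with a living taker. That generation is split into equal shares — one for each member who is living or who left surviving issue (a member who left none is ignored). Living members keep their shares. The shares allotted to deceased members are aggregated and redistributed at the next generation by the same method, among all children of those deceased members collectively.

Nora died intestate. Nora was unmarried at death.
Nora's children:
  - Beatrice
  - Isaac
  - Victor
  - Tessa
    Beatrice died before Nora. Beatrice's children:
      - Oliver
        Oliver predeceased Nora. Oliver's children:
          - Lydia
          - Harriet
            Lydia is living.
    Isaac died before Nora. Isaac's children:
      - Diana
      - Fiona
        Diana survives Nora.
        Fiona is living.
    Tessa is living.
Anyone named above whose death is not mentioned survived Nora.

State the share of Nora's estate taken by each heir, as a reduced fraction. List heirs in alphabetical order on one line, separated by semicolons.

There is no surviving spouse, so the entire estate passes to Nora's descendants per capita at each generation.
At generation 1 (Beatrice, Isaac, Victor, Tessa) there are 4 shares of (1)/4 = 1/4 each.
Living: Victor and Tessa — each takes 1/4.
Deceased: Beatrice and Isaac. Their combined 1/2 is pooled and carried to generation 2.
At generation 2 (Oliver, Diana, Fiona) there are 3 shares of (1/2)/3 = 1/6 each.
Living: Diana and Fiona — each takes 1/6.
Deceased: Oliver. That 1/6 share is carried to generation 3.
At generation 3 (Lydia, Harriet) there are 2 shares of (1/6)/2 = 1/12 each.
Living: Lydia and Harriet — each takes 1/12.

Diana 1/6; Fiona 1/6; Harriet 1/12; Lydia 1/12; Tessa 1/4; Victor 1/4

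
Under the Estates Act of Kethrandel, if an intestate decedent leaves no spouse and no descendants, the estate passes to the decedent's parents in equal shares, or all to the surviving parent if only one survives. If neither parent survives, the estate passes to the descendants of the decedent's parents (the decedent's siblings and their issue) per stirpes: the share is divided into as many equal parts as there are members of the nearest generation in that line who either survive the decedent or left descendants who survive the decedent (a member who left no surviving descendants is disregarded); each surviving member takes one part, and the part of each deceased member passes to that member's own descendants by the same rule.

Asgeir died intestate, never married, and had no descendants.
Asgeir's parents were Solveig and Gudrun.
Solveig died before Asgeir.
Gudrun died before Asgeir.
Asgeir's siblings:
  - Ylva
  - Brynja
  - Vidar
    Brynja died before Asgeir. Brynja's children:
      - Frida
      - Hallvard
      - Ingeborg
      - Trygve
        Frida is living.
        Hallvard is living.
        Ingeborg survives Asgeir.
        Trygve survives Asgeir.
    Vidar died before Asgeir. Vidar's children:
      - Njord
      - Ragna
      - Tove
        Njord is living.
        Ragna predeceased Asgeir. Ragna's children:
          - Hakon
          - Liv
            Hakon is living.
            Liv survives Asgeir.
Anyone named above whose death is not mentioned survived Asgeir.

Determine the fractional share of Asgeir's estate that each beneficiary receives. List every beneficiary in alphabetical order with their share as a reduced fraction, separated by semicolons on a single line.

Frida 1/12; Hakon 1/18; Hallvard 1/12; Ingeborg 1/12; Liv 1/18; Njord 1/9; Tove 1/9; Trygve 1/12; Ylva 1/3

Neither parent survives and there are no descendants, so the estate passes to Asgeir's siblings and their issue per stirpes.
The estate is divided into 3 equal shares of 1/3 among Ylva, Brynja, Vidar.
Ylva is living and takes 1/3.
Brynja predeceased; the 1/3 allotted to Brynja's branch passes to Brynja's issue by representation.
The 1/3 is divided into 4 equal shares of 1/12 among Frida, Hallvard, Ingeborg, Trygve.
Frida is living and takes 1/12.
Hallvard is living and takes 1/12.
Ingeborg is living and takes 1/12.
Trygve is living and takes 1/12.
Vidar predeceased; the 1/3 allotted to Vidar's branch passes to Vidar's issue by representation.
The 1/3 is divided into 3 equal shares of 1/9 among Njord, Ragna, Tove.
Njord is living and takes 1/9.
Ragna predeceased; the 1/9 allotted to Ragna's branch passes to Ragna's issue by representation.
The 1/9 is divided into 2 equal shares of 1/18 among Hakon, Liv.
Hakon is living and takes 1/18.
Liv is living and takes 1/18.
Tove is living and takes 1/9.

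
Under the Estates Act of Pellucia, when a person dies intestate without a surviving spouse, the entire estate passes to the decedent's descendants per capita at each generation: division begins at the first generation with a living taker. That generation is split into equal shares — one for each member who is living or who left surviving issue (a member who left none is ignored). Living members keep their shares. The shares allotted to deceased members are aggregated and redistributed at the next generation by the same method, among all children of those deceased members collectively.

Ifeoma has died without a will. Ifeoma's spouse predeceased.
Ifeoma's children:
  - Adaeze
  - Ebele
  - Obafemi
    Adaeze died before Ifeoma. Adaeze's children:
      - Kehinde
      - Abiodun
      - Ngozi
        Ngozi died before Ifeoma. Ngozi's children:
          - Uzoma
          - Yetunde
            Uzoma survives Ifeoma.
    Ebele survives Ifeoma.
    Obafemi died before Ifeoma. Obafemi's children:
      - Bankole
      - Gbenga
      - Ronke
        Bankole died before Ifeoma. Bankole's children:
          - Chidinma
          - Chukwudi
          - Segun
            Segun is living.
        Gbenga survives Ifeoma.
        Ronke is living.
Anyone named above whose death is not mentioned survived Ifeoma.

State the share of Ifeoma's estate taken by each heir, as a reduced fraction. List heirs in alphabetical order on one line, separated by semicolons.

There is no surviving spouse, so the entire estate passes to Ifeoma's descendants per capita at each generation.
At generation 1 (Adaeze, Ebele, Obafemi) there are 3 shares of (1)/3 = 1/3 each.
Living: Ebele — each takes 1/3.
Deceased: Adaeze and Obafemi. Their combined 2/3 is pooled and carried to generation 2.
At generation 2 (Kehinde, Abiodun, Ngozi, Bankole, Gbenga, Ronke) there are 6 shares of (2/3)/6 = 1/9 each.
Living: Kehinde, Abiodun, Gbenga, and Ronke — each takes 1/9.
Deceased: Ngozi and Bankole. Their combined 2/9 is pooled and carried to generation 3.
At generation 3 (Uzoma, Yetunde, Chidinma, Chukwudi, Segun) there are 5 shares of (2/9)/5 = 2/45 each.
Living: Uzoma, Yetunde, Chidinma, Chukwudi, and Segun — each takes 2/45.

Abiodun 1/9; Chidinma 2/45; Chukwudi 2/45; Ebele 1/3; Gbenga 1/9; Kehinde 1/9; Ronke 1/9; Segun 2/45; Uzoma 2/45; Yetunde 2/45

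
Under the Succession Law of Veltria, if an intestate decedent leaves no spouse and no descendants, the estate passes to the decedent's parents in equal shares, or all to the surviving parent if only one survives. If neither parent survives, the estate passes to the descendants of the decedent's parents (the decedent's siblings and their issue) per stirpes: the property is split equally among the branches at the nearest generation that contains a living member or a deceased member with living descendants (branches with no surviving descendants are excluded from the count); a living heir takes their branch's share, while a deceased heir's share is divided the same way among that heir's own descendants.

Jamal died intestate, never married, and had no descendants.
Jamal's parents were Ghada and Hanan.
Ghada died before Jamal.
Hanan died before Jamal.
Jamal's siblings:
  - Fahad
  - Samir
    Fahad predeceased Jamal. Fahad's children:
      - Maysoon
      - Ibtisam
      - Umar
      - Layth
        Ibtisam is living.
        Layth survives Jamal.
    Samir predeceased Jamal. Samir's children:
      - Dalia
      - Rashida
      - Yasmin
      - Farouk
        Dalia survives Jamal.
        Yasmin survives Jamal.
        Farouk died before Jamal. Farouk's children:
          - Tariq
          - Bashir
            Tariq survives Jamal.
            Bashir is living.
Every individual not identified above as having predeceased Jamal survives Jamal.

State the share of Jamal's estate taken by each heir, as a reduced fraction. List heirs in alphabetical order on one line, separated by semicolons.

Bashir 1/16; Dalia 1/8; Ibtisam 1/8; Layth 1/8; Maysoon 1/8; Rashida 1/8; Tariq 1/16; Umar 1/8; Yasmin 1/8

Neither parent survives and there are no descendants, so the estate passes to Jamal's siblings and their issue per stirpes.
The estate is divided into 2 equal shares of 1/2 among Fahad, Samir.
Fahad predeceased; the 1/2 allotted to Fahad's branch passes to Fahad's issue by representation.
The 1/2 is divided into 4 equal shares of 1/8 among Maysoon, Ibtisam, Umar, Layth.
Maysoon is living and takes 1/8.
Ibtisam is living and takes 1/8.
Umar is living and takes 1/8.
Layth is living and takes 1/8.
Samir predeceased; the 1/2 allotted to Samir's branch passes to Samir's issue by representation.
The 1/2 is divided into 4 equal shares of 1/8 among Dalia, Rashida, Yasmin, Farouk.
Dalia is living and takes 1/8.
Rashida is living and takes 1/8.
Yasmin is living and takes 1/8.
Farouk predeceased; the 1/8 allotted to Farouk's branch passes to Farouk's issue by representation.
The 1/8 is divided into 2 equal shares of 1/16 among Tariq, Bashir.
Tariq is living and takes 1/16.
Bashir is living and takes 1/16.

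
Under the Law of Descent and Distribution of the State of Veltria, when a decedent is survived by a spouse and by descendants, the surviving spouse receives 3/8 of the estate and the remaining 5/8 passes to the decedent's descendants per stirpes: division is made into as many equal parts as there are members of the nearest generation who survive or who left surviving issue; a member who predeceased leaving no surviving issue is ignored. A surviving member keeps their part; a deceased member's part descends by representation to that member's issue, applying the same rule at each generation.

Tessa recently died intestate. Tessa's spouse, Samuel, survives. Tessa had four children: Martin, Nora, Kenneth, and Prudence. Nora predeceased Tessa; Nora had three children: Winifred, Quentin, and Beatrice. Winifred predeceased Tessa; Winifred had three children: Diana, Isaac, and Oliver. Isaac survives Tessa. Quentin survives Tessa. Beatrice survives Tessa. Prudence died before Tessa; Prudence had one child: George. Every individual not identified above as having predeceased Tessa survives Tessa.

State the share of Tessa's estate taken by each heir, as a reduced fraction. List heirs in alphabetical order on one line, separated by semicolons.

Samuel, as surviving spouse, takes 3/8.
The remaining 5/8 passes to Tessa's descendants per stirpes.
The 5/8 is divided into 4 equal shares of 5/32 among Martin, Nora, Kenneth, Prudence.
Martin is living and takes 5/32.
Nora predeceased; the 5/32 allotted to Nora's branch passes to Nora's issue by representation.
The 5/32 is divided into 3 equal shares of 5/96 among Winifred, Quentin, Beatrice.
Winifred predeceased; the 5/96 allotted to Winifred's branch passes to Winifred's issue by representation.
The 5/96 is divided into 3 equal shares of 5/288 among Diana, Isaac, Oliver.
Diana is living and takes 5/288.
Isaac is living and takes 5/288.
Oliver is living and takes 5/288.
Quentin is living and takes 5/96.
Beatrice is living and takes 5/96.
Kenneth is living and takes 5/32.
Prudence predeceased; the 5/32 allotted to Prudence's branch passes to Prudence's issue by representation.
George is the sole taker at this level and receives the full 5/32.

Beatrice 5/96; Diana 5/288; George 5/32; Isaac 5/288; Kenneth 5/32; Martin 5/32; Oliver 5/288; Quentin 5/96; Samuel 3/8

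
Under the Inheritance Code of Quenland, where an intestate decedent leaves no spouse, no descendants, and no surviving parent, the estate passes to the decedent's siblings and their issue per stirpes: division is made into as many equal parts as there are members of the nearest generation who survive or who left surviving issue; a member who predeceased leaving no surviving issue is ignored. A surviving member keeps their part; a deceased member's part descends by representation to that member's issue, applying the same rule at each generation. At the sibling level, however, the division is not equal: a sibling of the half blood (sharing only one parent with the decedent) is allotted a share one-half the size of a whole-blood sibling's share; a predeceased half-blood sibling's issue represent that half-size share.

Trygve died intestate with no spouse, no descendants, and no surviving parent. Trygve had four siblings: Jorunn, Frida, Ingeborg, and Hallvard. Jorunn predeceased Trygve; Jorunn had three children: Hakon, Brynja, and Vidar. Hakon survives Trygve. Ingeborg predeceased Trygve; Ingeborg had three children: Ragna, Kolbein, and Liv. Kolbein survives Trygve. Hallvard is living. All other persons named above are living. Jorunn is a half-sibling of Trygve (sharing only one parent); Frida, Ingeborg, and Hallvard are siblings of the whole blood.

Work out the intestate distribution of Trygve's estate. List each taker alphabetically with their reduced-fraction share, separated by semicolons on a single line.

Brynja 1/21; Frida 2/7; Hakon 1/21; Hallvard 2/7; Kolbein 2/21; Liv 2/21; Ragna 2/21; Vidar 1/21

No spouse, descendants, or parent survives, so the estate passes to Trygve's siblings per stirpes.
Half-blood siblings count for one-half the weight of whole-blood siblings at the initial division.
Dividing 1 in proportion to weights (total weight 7/2): Jorunn (weight 1/2) → 1/7; Frida (weight 1) → 2/7; Ingeborg (weight 1) → 2/7; Hallvard (weight 1) → 2/7.
Jorunn predeceased; the 1/7 allotted to Jorunn's branch passes to Jorunn's issue by representation.
The 1/7 is divided into 3 equal shares of 1/21 among Hakon, Brynja, Vidar.
Hakon is living and takes 1/21.
Brynja is living and takes 1/21.
Vidar is living and takes 1/21.
Frida is living and takes 2/7.
Ingeborg predeceased; the 2/7 allotted to Ingeborg's branch passes to Ingeborg's issue by representation.
The 2/7 is divided into 3 equal shares of 2/21 among Ragna, Kolbein, Liv.
Ragna is living and takes 2/21.
Kolbein is living and takes 2/21.
Liv is living and takes 2/21.
Hallvard is living and takes 2/7.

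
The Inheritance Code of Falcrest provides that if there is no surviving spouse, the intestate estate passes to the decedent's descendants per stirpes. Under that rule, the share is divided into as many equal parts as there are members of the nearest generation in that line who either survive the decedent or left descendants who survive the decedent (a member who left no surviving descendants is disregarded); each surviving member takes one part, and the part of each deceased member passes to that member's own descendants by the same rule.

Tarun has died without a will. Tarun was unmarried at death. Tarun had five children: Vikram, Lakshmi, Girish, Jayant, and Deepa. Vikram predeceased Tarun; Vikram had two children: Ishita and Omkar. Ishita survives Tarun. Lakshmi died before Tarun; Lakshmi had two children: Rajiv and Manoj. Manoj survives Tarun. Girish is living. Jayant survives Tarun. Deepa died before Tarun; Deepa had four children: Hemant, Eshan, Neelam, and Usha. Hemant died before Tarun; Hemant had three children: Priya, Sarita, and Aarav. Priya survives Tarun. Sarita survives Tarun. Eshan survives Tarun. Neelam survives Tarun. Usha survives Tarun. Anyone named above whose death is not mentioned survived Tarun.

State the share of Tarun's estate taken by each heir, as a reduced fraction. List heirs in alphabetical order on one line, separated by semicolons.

There is no surviving spouse, so the entire estate passes to Tarun's descendants per stirpes.
The estate is divided into 5 equal shares of 1/5 among Vikram, Lakshmi, Girish, Jayant, Deepa.
Vikram predeceased; the 1/5 allotted to Vikram's branch passes to Vikram's issue by representation.
The 1/5 is divided into 2 equal shares of 1/10 among Ishita, Omkar.
Ishita is living and takes 1/10.
Omkar is living and takes 1/10.
Lakshmi predeceased; the 1/5 allotted to Lakshmi's branch passes to Lakshmi's issue by representation.
The 1/5 is divided into 2 equal shares of 1/10 among Rajiv, Manoj.
Rajiv is living and takes 1/10.
Manoj is living and takes 1/10.
Girish is living and takes 1/5.
Jayant is living and takes 1/5.
Deepa predeceased; the 1/5 allotted to Deepa's branch passes to Deepa's issue by representation.
The 1/5 is divided into 4 equal shares of 1/20 among Hemant, Eshan, Neelam, Usha.
Hemant predeceased; the 1/20 allotted to Hemant's branch passes to Hemant's issue by representation.
The 1/20 is divided into 3 equal shares of 1/60 among Priya, Sarita, Aarav.
Priya is living and takes 1/60.
Sarita is living and takes 1/60.
Aarav is living and takes 1/60.
Eshan is living and takes 1/20.
Neelam is living and takes 1/20.
Usha is living and takes 1/20.

Aarav 1/60; Eshan 1/20; Girish 1/5; Ishita 1/10; Jayant 1/5; Manoj 1/10; Neelam 1/20; Omkar 1/10; Priya 1/60; Rajiv 1/10; Sarita 1/60; Usha 1/20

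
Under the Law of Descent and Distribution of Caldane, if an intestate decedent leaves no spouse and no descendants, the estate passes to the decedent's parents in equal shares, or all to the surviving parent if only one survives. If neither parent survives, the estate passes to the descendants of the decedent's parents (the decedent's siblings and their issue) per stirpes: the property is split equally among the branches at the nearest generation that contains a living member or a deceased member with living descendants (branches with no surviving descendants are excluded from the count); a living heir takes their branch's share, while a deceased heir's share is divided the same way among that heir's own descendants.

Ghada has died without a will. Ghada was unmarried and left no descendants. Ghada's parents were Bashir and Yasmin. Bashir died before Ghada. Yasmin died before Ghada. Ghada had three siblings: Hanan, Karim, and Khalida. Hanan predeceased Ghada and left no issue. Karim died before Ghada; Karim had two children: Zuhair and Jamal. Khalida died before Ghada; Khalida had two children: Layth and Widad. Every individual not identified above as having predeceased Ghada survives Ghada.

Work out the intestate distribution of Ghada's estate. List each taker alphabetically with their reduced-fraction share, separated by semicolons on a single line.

Jamal 1/4; Layth 1/4; Widad 1/4; Zuhair 1/4

Neither parent survives and there are no descendants, so the estate passes to Ghada's siblings and their issue per stirpes.
Hanan left no surviving issue, so that branch lapses and is disregarded.
The estate is divided into 2 equal shares of 1/2 among Karim, Khalida.
Karim predeceased; the 1/2 allotted to Karim's branch passes to Karim's issue by representation.
The 1/2 is divided into 2 equal shares of 1/4 among Zuhair, Jamal.
Zuhair is living and takes 1/4.
Jamal is living and takes 1/4.
Khalida predeceased; the 1/2 allotted to Khalida's branch passes to Khalida's issue by representation.
The 1/2 is divided into 2 equal shares of 1/4 among Layth, Widad.
Layth is living and takes 1/4.
Widad is living and takes 1/4.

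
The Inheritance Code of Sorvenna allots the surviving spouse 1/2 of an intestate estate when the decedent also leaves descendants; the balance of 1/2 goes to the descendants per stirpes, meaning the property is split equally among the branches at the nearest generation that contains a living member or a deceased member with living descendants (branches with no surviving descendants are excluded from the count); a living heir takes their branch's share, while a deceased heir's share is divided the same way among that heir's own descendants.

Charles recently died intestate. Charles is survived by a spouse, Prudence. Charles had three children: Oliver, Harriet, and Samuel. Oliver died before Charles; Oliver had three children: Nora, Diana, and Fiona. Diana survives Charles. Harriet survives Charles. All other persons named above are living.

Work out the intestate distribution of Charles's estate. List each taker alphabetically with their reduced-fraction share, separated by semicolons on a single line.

Diana 1/18; Fiona 1/18; Harriet 1/6; Nora 1/18; Prudence 1/2; Samuel 1/6

Prudence, as surviving spouse, takes 1/2.
The remaining 1/2 passes to Charles's descendants per stirpes.
The 1/2 is divided into 3 equal shares of 1/6 among Oliver, Harriet, Samuel.
Oliver predeceased; the 1/6 allotted to Oliver's branch passes to Oliver's issue by representation.
The 1/6 is divided into 3 equal shares of 1/18 among Nora, Diana, Fiona.
Nora is living and takes 1/18.
Diana is living and takes 1/18.
Fiona is living and takes 1/18.
Harriet is living and takes 1/6.
Samuel is living and takes 1/6.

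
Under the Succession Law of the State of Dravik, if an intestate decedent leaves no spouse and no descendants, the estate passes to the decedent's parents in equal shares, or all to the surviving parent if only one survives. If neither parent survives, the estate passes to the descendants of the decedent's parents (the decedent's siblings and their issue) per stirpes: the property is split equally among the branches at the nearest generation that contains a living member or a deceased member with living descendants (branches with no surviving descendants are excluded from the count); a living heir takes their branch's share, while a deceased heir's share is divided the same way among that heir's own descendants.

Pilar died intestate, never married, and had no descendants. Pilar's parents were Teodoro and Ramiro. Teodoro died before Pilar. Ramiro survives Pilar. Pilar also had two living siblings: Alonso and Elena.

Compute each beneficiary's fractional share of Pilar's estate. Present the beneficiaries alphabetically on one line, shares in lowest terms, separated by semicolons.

Only one parent, Ramiro, survives, so Ramiro takes the entire estate. The siblings take nothing because a surviving parent has priority.

Ramiro 1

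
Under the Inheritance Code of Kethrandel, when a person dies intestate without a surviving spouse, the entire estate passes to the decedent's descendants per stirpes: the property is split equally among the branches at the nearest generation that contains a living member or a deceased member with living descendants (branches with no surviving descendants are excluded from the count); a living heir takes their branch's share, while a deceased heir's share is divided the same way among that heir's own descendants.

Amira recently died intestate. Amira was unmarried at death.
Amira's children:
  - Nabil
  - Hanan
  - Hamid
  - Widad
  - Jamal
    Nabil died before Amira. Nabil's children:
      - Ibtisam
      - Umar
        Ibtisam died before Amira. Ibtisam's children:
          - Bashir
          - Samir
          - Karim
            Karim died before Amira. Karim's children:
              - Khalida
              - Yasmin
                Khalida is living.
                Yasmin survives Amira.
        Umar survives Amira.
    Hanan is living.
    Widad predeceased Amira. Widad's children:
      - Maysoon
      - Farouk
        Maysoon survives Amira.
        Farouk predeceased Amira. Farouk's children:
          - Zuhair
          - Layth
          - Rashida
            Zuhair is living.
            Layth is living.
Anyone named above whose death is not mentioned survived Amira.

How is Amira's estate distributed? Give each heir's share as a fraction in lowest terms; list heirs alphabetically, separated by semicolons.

There is no surviving spouse, so the entire estate passes to Amira's descendants per stirpes.
The estate is divided into 5 equal shares of 1/5 among Nabil, Hanan, Hamid, Widad, Jamal.
Nabil predeceased; the 1/5 allotted to Nabil's branch passes to Nabil's issue by representation.
The 1/5 is divided into 2 equal shares of 1/10 among Ibtisam, Umar.
Ibtisam predeceased; the 1/10 allotted to Ibtisam's branch passes to Ibtisam's issue by representation.
The 1/10 is divided into 3 equal shares of 1/30 among Bashir, Samir, Karim.
Bashir is living and takes 1/30.
Samir is living and takes 1/30.
Karim predeceased; the 1/30 allotted to Karim's branch passes to Karim's issue by representation.
The 1/30 is divided into 2 equal shares of 1/60 among Khalida, Yasmin.
Khalida is living and takes 1/60.
Yasmin is living and takes 1/60.
Umar is living and takes 1/10.
Hanan is living and takes 1/5.
Hamid is living and takes 1/5.
Widad predeceased; the 1/5 allotted to Widad's branch passes to Widad's issue by representation.
The 1/5 is divided into 2 equal shares of 1/10 among Maysoon, Farouk.
Maysoon is living and takes 1/10.
Farouk predeceased; the 1/10 allotted to Farouk's branch passes to Farouk's issue by representation.
The 1/10 is divided into 3 equal shares of 1/30 among Zuhair, Layth, Rashida.
Zuhair is living and takes 1/30.
Layth is living and takes 1/30.
Rashida is living and takes 1/30.
Jamal is living and takes 1/5.

Bashir 1/30; Hamid 1/5; Hanan 1/5; Jamal 1/5; Khalida 1/60; Layth 1/30; Maysoon 1/10; Rashida 1/30; Samir 1/30; Umar 1/10; Yasmin 1/60; Zuhair 1/30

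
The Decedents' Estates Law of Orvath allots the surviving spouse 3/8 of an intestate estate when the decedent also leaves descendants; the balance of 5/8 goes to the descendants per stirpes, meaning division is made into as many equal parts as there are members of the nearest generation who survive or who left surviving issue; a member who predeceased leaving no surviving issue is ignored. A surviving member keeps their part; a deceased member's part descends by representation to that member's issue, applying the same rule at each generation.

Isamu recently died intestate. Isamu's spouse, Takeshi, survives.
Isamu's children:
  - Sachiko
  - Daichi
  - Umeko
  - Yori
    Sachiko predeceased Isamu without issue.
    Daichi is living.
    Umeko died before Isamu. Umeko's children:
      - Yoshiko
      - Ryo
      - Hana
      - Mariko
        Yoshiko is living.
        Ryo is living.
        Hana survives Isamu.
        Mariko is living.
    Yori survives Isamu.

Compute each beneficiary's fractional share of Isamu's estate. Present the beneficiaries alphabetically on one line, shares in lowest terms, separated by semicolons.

Daichi 5/24; Hana 5/96; Mariko 5/96; Ryo 5/96; Takeshi 3/8; Yori 5/24; Yoshiko 5/96

Takeshi, as surviving spouse, takes 3/8.
The remaining 5/8 passes to Isamu's descendants per stirpes.
Sachiko left no surviving issue, so that branch lapses and is disregarded.
The 5/8 is divided into 3 equal shares of 5/24 among Daichi, Umeko, Yori.
Daichi is living and takes 5/24.
Umeko predeceased; the 5/24 allotted to Umeko's branch passes to Umeko's issue by representation.
The 5/24 is divided into 4 equal shares of 5/96 among Yoshiko, Ryo, Hana, Mariko.
Yoshiko is living and takes 5/96.
Ryo is living and takes 5/96.
Hana is living and takes 5/96.
Mariko is living and takes 5/96.
Yori is living and takes 5/24.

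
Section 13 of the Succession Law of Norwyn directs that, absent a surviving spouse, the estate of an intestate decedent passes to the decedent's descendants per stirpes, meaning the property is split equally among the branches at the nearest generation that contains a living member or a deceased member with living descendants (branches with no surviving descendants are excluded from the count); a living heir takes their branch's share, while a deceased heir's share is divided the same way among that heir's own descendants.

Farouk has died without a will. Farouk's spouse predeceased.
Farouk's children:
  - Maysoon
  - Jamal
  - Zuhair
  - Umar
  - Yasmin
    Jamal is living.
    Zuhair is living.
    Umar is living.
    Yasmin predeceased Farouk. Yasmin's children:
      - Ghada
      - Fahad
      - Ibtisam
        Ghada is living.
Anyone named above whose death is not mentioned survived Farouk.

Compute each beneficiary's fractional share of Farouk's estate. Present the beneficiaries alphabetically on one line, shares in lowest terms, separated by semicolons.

There is no surviving spouse, so the entire estate passes to Farouk's descendants per stirpes.
The estate is divided into 5 equal shares of 1/5 among Maysoon, Jamal, Zuhair, Umar, Yasmin.
Maysoon is living and takes 1/5.
Jamal is living and takes 1/5.
Zuhair is living and takes 1/5.
Umar is living and takes 1/5.
Yasmin predeceased; the 1/5 allotted to Yasmin's branch passes to Yasmin's issue by representation.
The 1/5 is divided into 3 equal shares of 1/15 among Ghada, Fahad, Ibtisam.
Ghada is living and takes 1/15.
Fahad is living and takes 1/15.
Ibtisam is living and takes 1/15.

Fahad 1/15; Ghada 1/15; Ibtisam 1/15; Jamal 1/5; Maysoon 1/5; Umar 1/5; Zuhair 1/5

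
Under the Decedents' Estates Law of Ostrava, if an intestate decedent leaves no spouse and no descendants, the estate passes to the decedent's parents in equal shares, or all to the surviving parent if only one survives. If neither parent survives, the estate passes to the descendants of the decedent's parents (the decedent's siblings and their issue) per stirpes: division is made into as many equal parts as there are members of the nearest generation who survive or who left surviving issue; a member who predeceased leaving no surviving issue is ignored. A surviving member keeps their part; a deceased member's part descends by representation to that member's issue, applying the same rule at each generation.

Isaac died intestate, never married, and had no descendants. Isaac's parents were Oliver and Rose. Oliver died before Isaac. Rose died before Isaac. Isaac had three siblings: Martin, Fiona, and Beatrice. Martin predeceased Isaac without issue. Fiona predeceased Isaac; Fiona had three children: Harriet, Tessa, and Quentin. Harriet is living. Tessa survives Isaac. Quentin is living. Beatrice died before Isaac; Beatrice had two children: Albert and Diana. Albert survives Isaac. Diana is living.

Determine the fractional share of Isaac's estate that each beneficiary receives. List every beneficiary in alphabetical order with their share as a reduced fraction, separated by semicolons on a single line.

Albert 1/4; Diana 1/4; Harriet 1/6; Quentin 1/6; Tessa 1/6

Neither parent survives and there are no descendants, so the estate passes to Isaac's siblings and their issue per stirpes.
Martin left no surviving issue, so that branch lapses and is disregarded.
The estate is divided into 2 equal shares of 1/2 among Fiona, Beatrice.
Fiona predeceased; the 1/2 allotted to Fiona's branch passes to Fiona's issue by representation.
The 1/2 is divided into 3 equal shares of 1/6 among Harriet, Tessa, Quentin.
Harriet is living and takes 1/6.
Tessa is living and takes 1/6.
Quentin is living and takes 1/6.
Beatrice predeceased; the 1/2 allotted to Beatrice's branch passes to Beatrice's issue by representation.
The 1/2 is divided into 2 equal shares of 1/4 among Albert, Diana.
Albert is living and takes 1/4.
Diana is living and takes 1/4.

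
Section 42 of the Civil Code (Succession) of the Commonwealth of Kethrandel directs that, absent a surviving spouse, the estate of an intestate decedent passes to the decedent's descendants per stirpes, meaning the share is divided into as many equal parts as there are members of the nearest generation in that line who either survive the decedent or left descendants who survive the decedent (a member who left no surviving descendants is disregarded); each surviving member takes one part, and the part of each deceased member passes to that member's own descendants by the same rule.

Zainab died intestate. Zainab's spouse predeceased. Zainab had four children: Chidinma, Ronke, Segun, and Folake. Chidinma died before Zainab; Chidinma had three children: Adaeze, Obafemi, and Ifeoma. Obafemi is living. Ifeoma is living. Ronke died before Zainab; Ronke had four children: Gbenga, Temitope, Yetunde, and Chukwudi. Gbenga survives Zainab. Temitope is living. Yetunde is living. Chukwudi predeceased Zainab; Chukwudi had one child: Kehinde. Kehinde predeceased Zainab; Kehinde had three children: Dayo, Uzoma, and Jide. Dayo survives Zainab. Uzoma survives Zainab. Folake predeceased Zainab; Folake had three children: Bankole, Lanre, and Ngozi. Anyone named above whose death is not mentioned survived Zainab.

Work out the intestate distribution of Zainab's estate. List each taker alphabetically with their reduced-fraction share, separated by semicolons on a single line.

There is no surviving spouse, so the entire estate passes to Zainab's descendants per stirpes.
The estate is divided into 4 equal shares of 1/4 among Chidinma, Ronke, Segun, Folake.
Chidinma predeceased; the 1/4 allotted to Chidinma's branch passes to Chidinma's issue by representation.
The 1/4 is divided into 3 equal shares of 1/12 among Adaeze, Obafemi, Ifeoma.
Adaeze is living and takes 1/12.
Obafemi is living and takes 1/12.
Ifeoma is living and takes 1/12.
Ronke predeceased; the 1/4 allotted to Ronke's branch passes to Ronke's issue by representation.
The 1/4 is divided into 4 equal shares of 1/16 among Gbenga, Temitope, Yetunde, Chukwudi.
Gbenga is living and takes 1/16.
Temitope is living and takes 1/16.
Yetunde is living and takes 1/16.
Chukwudi predeceased; the 1/16 allotted to Chukwudi's branch passes to Chukwudi's issue by representation.
Kehinde's line is the sole branch at this level, so the full 1/16 passes to Kehinde's issue by representation.
The 1/16 is divided into 3 equal shares of 1/48 among Dayo, Uzoma, Jide.
Dayo is living and takes 1/48.
Uzoma is living and takes 1/48.
Jide is living and takes 1/48.
Segun is living and takes 1/4.
Folake predeceased; the 1/4 allotted to Folake's branch passes to Folake's issue by representation.
The 1/4 is divided into 3 equal shares of 1/12 among Bankole, Lanre, Ngozi.
Bankole is living and takes 1/12.
Lanre is living and takes 1/12.
Ngozi is living and takes 1/12.

Adaeze 1/12; Bankole 1/12; Dayo 1/48; Gbenga 1/16; Ifeoma 1/12; Jide 1/48; Lanre 1/12; Ngozi 1/12; Obafemi 1/12; Segun 1/4; Temitope 1/16; Uzoma 1/48; Yetunde 1/16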